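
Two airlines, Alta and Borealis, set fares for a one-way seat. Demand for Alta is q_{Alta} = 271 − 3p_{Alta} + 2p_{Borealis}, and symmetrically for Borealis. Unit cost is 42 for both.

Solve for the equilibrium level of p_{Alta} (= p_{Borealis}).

Alta's profit: π = (p_{Alta} − 42)(271 − 3p_{Alta} + 2p_{Borealis}).
∂π/∂p_{Alta} = 397 − 6p_{Alta} + 2p_{Borealis} = 0 ⇒ p_{Alta} = 397/6 + (1/3)p_{Borealis}.
The game is symmetric, so in equilibrium p_{Borealis} = p_{Alta}: the reaction function gives (2/3)p_{Alta} = 397/6, hence p_{Alta} = 99.25.

99.25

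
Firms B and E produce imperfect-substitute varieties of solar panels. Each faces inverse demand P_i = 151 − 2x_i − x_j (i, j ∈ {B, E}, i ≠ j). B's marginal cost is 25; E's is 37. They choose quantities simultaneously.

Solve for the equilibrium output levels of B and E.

26, 22

Firm B's profit: π = x_B(151 − 2x_B − x_E) − 25x_B.
∂π/∂x_B = 126 − 4x_B − x_E = 0 ⇒ x_B = 31.5 − 0.25x_E.
Similarly x_E = 28.5 − 0.25x_B.
Substituting the second reaction function into the first: x_B = 31.5 − 0.25(28.5 − 0.25x_B), which gives 0.9375x_B = 24.375 ⇒ x_B = 26.
Then x_E = 28.5 − 0.25·26 = 22.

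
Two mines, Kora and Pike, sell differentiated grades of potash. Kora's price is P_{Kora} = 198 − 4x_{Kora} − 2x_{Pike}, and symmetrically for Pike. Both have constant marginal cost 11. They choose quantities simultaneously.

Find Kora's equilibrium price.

Mine Kora's profit: π = x_{Kora}(198 − 4x_{Kora} − 2x_{Pike}) − 11x_{Kora}.
∂π/∂x_{Kora} = 187 − 8x_{Kora} − 2x_{Pike} = 0 ⇒ x_{Kora} = 23.375 − 0.25x_{Pike}.
By symmetry x_{Pike} = x_{Kora}; substituting into the reaction function, 1.25x_{Kora} = 23.375 and x_{Kora} = 18.7.
P_{Kora} = 198 − 4·18.7 − 2·18.7 = 85.8.

85.8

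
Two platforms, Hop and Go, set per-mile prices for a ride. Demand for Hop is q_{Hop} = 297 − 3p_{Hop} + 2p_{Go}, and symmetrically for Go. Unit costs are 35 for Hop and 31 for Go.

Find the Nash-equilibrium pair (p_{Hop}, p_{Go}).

Hop's profit: π = (p_{Hop} − 35)(297 − 3p_{Hop} + 2p_{Go}).
∂π/∂p_{Hop} = 402 − 6p_{Hop} + 2p_{Go} = 0 ⇒ p_{Hop} = 67 + (1/3)p_{Go}.
Similarly p_{Go} = 65 + (1/3)p_{Hop}.
Substituting the second reaction function into the first: p_{Hop} = 67 + (1/3)(65 + (1/3)p_{Hop}), which gives (8/9)p_{Hop} = 266/3 ⇒ p_{Hop} = 99.75.
Then p_{Go} = 65 + (1/3)·99.75 = 98.25.

99.75, 98.25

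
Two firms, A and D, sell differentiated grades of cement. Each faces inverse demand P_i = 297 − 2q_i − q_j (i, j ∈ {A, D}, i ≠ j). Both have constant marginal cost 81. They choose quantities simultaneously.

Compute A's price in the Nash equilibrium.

167.4

Firm A's profit: π = q_A(297 − 2q_A − q_D) − 81q_A.
∂π/∂q_A = 216 − 4q_A − q_D = 0 ⇒ q_A = 54 − 0.25q_D.
By symmetry q_D = q_A; substituting into the reaction function, 1.25q_A = 54 and q_A = 43.2.
P_A = 297 − 2·43.2 − 43.2 = 167.4.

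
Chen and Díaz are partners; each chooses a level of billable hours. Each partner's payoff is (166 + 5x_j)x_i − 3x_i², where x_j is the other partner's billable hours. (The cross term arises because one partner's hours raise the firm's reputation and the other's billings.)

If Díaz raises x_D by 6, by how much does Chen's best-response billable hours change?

5

Chen's payoff is (166 + 5x_D)x_C − 3x_C².
∂π/∂x_C = 166 + 5x_D − 6x_C = 0, so x_C = 83/3 + (5/6)x_D.
The reaction-function slope is 5/6, so a 6-unit rise in x_D moves x_C by 5/6 × 6 = 5. Chen's best response rises — the actions are strategic complements.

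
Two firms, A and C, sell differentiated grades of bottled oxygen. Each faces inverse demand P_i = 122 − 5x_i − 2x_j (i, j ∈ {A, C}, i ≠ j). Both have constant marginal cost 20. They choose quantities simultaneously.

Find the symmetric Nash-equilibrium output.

Firm A's profit: π = x_A(122 − 5x_A − 2x_C) − 20x_A.
∂π/∂x_A = 102 − 10x_A − 2x_C = 0 ⇒ x_A = 10.2 − 0.2x_C.
The game is symmetric, so in equilibrium x_C = x_A: the reaction function gives 1.2x_A = 10.2, hence x_A = 8.5.

8.5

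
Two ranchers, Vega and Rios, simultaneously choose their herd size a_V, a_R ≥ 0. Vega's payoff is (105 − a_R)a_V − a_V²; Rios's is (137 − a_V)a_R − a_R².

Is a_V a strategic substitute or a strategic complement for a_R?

strategic substitutes

Expanding Vega's payoff: 105a_V − a_Ra_V − a_V².
∂π/∂a_V = 105 − a_R − 2a_V = 0, so a_V = 52.5 − 0.5a_R.
The best-response slope da_V/da_R = −0.5 < 0: the reaction function is downward-sloping, so the choices are strategic substitutes.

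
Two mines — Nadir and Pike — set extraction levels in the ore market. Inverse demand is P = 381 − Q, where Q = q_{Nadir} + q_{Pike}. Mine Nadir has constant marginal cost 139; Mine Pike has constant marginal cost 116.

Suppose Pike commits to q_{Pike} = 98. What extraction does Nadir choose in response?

Mine Nadir's profit: π = q_{Nadir}(381 − (q_{Nadir} + q_{Pike})) − 139q_{Nadir}.
∂π/∂q_{Nadir} = 242 − 2q_{Nadir} − q_{Pike} = 0, so q_{Nadir} = 121 − 0.5q_{Pike}.
At q_{Pike} = 98: q_{Nadir} = 121 − 0.5·98 = 72.

72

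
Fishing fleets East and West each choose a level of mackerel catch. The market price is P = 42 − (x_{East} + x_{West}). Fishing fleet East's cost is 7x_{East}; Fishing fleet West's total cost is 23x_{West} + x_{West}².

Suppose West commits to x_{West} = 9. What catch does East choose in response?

13

Fishing fleet East's profit: π = x_{East}(42 − (x_{East} + x_{West})) − 7x_{East}.
∂π/∂x_{East} = 35 − 2x_{East} − x_{West} = 0, so x_{East} = 17.5 − 0.5x_{West}.
At x_{West} = 9: x_{East} = 17.5 − 0.5·9 = 13.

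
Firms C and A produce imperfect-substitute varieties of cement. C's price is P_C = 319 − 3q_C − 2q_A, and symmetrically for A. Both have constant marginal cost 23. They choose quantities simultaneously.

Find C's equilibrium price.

134

Firm C's profit: π = q_C(319 − 3q_C − 2q_A) − 23q_C.
∂π/∂q_C = 296 − 6q_C − 2q_A = 0 ⇒ q_C = 148/3 − (1/3)q_A.
Setting q_C = q_A in the reaction function: q_C = 148/3 − (1/3)q_C, so q_C = (148/3) / (4/3) = 37.
P_C = 319 − 3·37 − 2·37 = 134.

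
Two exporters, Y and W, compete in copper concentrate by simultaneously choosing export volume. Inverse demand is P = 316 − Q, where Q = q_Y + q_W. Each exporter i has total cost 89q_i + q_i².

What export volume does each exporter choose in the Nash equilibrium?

Exporter Y's profit: π = q_Y(316 − (q_Y + q_W)) − 89q_Y − q_Y².
∂π/∂q_Y = 227 − 4q_Y − q_W = 0, so q_Y = 56.75 − 0.25q_W.
By symmetry q_W = q_Y; substituting into the reaction function, 1.25q_Y = 56.75 and q_Y = 45.4.

45.4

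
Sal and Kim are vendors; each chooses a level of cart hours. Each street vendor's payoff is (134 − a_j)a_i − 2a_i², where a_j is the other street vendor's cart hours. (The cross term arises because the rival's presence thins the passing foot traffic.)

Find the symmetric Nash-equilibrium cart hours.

Sal's payoff is (134 − a_K)a_S − 2a_S².
∂π/∂a_S = 134 − a_K − 4a_S = 0, so a_S = 33.5 − 0.25a_K.
By symmetry a_K = a_S; substituting into the reaction function, 1.25a_S = 33.5 and a_S = 26.8.

26.8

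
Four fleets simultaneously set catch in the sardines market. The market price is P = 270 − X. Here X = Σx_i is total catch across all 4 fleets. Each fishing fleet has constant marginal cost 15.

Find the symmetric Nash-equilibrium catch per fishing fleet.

51

A representative fishing fleet's profit is π_i = x_i(270 − X) − 15x_i, with X = x_i + Σ_{j≠i} x_j.
First-order condition: 255 − 2x_i − Σ_{j≠i} x_j = 0.
Imposing symmetry (x_j = x for all j) turns Σ_{j≠i} x_j into 3x, so 255 = 5x and x = 51.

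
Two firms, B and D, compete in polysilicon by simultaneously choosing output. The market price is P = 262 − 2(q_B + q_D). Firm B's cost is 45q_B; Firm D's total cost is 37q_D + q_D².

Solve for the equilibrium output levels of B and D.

42.6, 23.3

Firm B's profit: π = q_B(262 − 2(q_B + q_D)) − 45q_B.
∂π/∂q_B = 217 − 4q_B − 2q_D = 0, so q_B = 54.25 − 0.5q_D.
For D: ∂π/∂q_D = 225 − 6q_D − 2q_B = 0 ⇒ q_D = 37.5 − (1/3)q_B.
Solving the two reaction functions simultaneously: (1 − (−0.5)(−1/3))q_B = 54.25 − 0.5·37.5, so (5/6)q_B = 35.5 and q_B = 42.6.
Then q_D = 37.5 − (1/3)·42.6 = 23.3.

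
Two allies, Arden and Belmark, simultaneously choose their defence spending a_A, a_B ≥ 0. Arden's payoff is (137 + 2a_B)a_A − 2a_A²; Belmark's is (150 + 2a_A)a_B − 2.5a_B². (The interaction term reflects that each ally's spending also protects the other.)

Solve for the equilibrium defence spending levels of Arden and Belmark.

Expanding Arden's payoff: 137a_A + 2a_Ba_A − 2a_A².
∂π/∂a_A = 137 + 2a_B − 4a_A = 0, so a_A = 34.25 + 0.5a_B.
Likewise for Belmark: a_B = 30 + 0.4a_A.
Plugging a_B into Arden's best response: a_A = 34.25 + 0.5(30 + 0.4a_A) ⇒ 0.8a_A = 49.25, so a_A = 61.5625.
Then a_B = 30 + 0.4·61.5625 = 54.625.

61.5625, 54.625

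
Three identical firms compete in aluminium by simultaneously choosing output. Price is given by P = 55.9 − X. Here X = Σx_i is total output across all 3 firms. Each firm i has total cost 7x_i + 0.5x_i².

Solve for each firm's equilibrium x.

A representative firm's profit is π_i = x_i(55.9 − X) − 7x_i − 0.5x_i², with X = x_i + Σ_{j≠i} x_j.
First-order condition: 48.9 − 3x_i − Σ_{j≠i} x_j = 0.
With identical firms, set every x_j = x: then 48.9 − 3x − 2x = 0, i.e. x = 48.9/5 = 9.78.

9.78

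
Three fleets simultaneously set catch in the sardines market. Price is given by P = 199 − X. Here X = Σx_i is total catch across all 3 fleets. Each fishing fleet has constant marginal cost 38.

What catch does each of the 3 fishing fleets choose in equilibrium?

A representative fishing fleet's profit is π_i = x_i(199 − X) − 38x_i, with X = x_i + Σ_{j≠i} x_j.
First-order condition: 161 − 2x_i − Σ_{j≠i} x_j = 0.
With identical fishing fleets, set every x_j = x: then 161 − 2x − 2x = 0, i.e. x = 161/4 = 40.25.

40.25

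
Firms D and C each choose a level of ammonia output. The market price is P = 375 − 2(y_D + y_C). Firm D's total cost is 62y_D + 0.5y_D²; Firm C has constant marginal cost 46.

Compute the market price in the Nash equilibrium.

Firm D's profit: π = y_D(375 − 2(y_D + y_C)) − 62y_D − 0.5y_D².
∂π/∂y_D = 313 − 5y_D − 2y_C = 0, so y_D = 62.6 − 0.4y_C.
For C: ∂π/∂y_C = 329 − 4y_C − 2y_D = 0 ⇒ y_C = 82.25 − 0.5y_D.
Substituting the second reaction function into the first: y_D = 62.6 − 0.4(82.25 − 0.5y_D), which gives 0.8y_D = 29.7 ⇒ y_D = 37.125.
Then y_C = 82.25 − 0.5·37.125 = 63.6875.
Equilibrium price: P = 375 − 2·100.8125 = 173.375.

173.375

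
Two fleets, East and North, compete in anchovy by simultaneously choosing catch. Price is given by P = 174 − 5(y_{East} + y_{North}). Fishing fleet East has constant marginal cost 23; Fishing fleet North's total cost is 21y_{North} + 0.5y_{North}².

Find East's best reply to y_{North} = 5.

Fishing fleet East's profit: π = y_{East}(174 − 5(y_{East} + y_{North})) − 23y_{East}.
∂π/∂y_{East} = 151 − 10y_{East} − 5y_{North} = 0, so y_{East} = 15.1 − 0.5y_{North}.
At y_{North} = 5: y_{East} = 15.1 − 0.5·5 = 12.6.

12.6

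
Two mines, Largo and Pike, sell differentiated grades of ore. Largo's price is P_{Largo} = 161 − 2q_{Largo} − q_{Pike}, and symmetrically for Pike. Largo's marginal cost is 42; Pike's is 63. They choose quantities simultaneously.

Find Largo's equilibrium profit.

1270.08

Mine Largo's profit: π = q_{Largo}(161 − 2q_{Largo} − q_{Pike}) − 42q_{Largo}.
∂π/∂q_{Largo} = 119 − 4q_{Largo} − q_{Pike} = 0 ⇒ q_{Largo} = 29.75 − 0.25q_{Pike}.
Similarly q_{Pike} = 24.5 − 0.25q_{Largo}.
Solving the two reaction functions simultaneously: (1 − (−0.25)(−0.25))q_{Largo} = 29.75 − 0.25·24.5, so 0.9375q_{Largo} = 23.625 and q_{Largo} = 25.2.
Then q_{Pike} = 24.5 − 0.25·25.2 = 18.2.
P_{Largo} = 161 − 2·25.2 − 18.2 = 92.4.
Profit = (92.4 − 42)·25.2 = 1270.08.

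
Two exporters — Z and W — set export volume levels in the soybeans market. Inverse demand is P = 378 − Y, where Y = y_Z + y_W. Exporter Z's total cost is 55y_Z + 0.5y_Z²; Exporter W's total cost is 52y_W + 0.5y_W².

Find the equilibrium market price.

215.75

Exporter Z's profit: π = y_Z(378 − (y_Z + y_W)) − 55y_Z − 0.5y_Z².
∂π/∂y_Z = 323 − 3y_Z − y_W = 0, so y_Z = 323/3 − (1/3)y_W.
By the same steps for W: y_W = 326/3 − (1/3)y_Z.
Plugging y_W into Z's best response: y_Z = 323/3 − (1/3)(326/3 − (1/3)y_Z) ⇒ (8/9)y_Z = 643/9, so y_Z = 80.375.
Then y_W = 326/3 − (1/3)·80.375 = 81.875.
Equilibrium price: P = 378 − 162.25 = 215.75.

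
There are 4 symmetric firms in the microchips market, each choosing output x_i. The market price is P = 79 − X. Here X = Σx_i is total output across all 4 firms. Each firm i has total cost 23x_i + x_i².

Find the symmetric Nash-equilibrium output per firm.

A representative firm's profit is π_i = x_i(79 − X) − 23x_i − x_i², with X = x_i + Σ_{j≠i} x_j.
First-order condition: 56 − 4x_i − Σ_{j≠i} x_j = 0.
In a symmetric equilibrium every firm chooses the same x, so Σ_{j≠i} x_j = 3x. The condition becomes 56 − 7x = 0, giving x = 56/7 = 8.

8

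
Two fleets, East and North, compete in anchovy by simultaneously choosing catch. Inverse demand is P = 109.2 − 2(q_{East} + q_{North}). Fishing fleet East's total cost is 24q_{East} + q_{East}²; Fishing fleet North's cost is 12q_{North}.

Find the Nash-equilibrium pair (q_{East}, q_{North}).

7.32, 20.64

Fishing fleet East's profit: π = q_{East}(109.2 − 2(q_{East} + q_{North})) − 24q_{East} − q_{East}².
∂π/∂q_{East} = 85.2 − 6q_{East} − 2q_{North} = 0, so q_{East} = 14.2 − (1/3)q_{North}.
For North: ∂π/∂q_{North} = 97.2 − 4q_{North} − 2q_{East} = 0 ⇒ q_{North} = 24.3 − 0.5q_{East}.
Solving the two reaction functions simultaneously: (1 − (−1/3)(−0.5))q_{East} = 14.2 − (1/3)·24.3, so (5/6)q_{East} = 6.1 and q_{East} = 7.32.
Then q_{North} = 24.3 − 0.5·7.32 = 20.64.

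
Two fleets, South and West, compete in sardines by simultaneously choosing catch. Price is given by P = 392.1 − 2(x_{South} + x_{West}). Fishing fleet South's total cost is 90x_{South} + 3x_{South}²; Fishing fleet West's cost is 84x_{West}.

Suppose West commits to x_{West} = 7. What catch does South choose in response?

Fishing fleet South's profit: π = x_{South}(392.1 − 2(x_{South} + x_{West})) − 90x_{South} − 3x_{South}².
∂π/∂x_{South} = 302.1 − 10x_{South} − 2x_{West} = 0, so x_{South} = 30.21 − 0.2x_{West}.
At x_{West} = 7: x_{South} = 30.21 − 0.2·7 = 28.81.

28.81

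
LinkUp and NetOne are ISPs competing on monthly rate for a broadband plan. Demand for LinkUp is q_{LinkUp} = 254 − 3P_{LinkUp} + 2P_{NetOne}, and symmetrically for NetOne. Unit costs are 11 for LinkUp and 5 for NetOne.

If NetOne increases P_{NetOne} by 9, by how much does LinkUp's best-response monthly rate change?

LinkUp's profit: π = (P_{LinkUp} − 11)(254 − 3P_{LinkUp} + 2P_{NetOne}).
∂π/∂P_{LinkUp} = 287 − 6P_{LinkUp} + 2P_{NetOne} = 0 ⇒ P_{LinkUp} = 287/6 + (1/3)P_{NetOne}.
The reaction-function slope is 1/3, so a 9-unit rise in P_{NetOne} moves P_{LinkUp} by 1/3 × 9 = 3. LinkUp's best response rises — the actions are strategic complements.

3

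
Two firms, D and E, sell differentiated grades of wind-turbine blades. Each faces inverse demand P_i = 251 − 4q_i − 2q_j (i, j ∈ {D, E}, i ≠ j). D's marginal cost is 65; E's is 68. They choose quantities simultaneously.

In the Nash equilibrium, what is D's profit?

1398.76

Firm D's profit: π = q_D(251 − 4q_D − 2q_E) − 65q_D.
∂π/∂q_D = 186 − 8q_D − 2q_E = 0 ⇒ q_D = 23.25 − 0.25q_E.
Similarly q_E = 22.875 − 0.25q_D.
Solving the two reaction functions simultaneously: (1 − (−0.25)(−0.25))q_D = 23.25 − 0.25·22.875, so 0.9375q_D = 561/32 and q_D = 18.7.
Then q_E = 22.875 − 0.25·18.7 = 18.2.
P_D = 251 − 4·18.7 − 2·18.2 = 139.8.
Profit = (139.8 − 65)·18.7 = 1398.76.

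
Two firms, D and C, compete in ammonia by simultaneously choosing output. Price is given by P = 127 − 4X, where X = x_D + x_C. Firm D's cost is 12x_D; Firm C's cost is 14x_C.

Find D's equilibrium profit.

380.25

Firm D's profit: π = x_D(127 − 4(x_D + x_C)) − 12x_D.
∂π/∂x_D = 115 − 8x_D − 4x_C = 0, so x_D = 14.375 − 0.5x_C.
By the same steps for C: x_C = 14.125 − 0.5x_D.
Solving the two reaction functions simultaneously: (1 − (−0.5)(−0.5))x_D = 14.375 − 0.5·14.125, so 0.75x_D = 7.3125 and x_D = 9.75.
Then x_C = 14.125 − 0.5·9.75 = 9.25.
Price P = 127 − 4·19 = 51.
D's profit: (51 − 12)·9.75 = 380.25.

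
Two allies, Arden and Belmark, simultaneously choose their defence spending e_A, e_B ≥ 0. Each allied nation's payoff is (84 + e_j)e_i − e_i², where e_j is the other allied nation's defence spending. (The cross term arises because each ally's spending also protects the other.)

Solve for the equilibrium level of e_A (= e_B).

Arden's payoff is (84 + e_B)e_A − e_A².
∂π/∂e_A = 84 + e_B − 2e_A = 0, so e_A = 42 + 0.5e_B.
By symmetry e_B = e_A; substituting into the reaction function, 0.5e_A = 42 and e_A = 84.

84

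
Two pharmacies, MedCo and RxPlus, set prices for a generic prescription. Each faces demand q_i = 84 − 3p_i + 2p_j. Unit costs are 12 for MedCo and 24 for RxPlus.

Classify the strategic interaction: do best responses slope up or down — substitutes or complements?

strategic complements

MedCo's profit: π = (p_{MedCo} − 12)(84 − 3p_{MedCo} + 2p_{RxPlus}).
∂π/∂p_{MedCo} = 120 − 6p_{MedCo} + 2p_{RxPlus} = 0 ⇒ p_{MedCo} = 20 + (1/3)p_{RxPlus}.
The best-response slope dp_{MedCo}/dp_{RxPlus} = 1/3 > 0: the reaction function is upward-sloping, so the choices are strategic complements.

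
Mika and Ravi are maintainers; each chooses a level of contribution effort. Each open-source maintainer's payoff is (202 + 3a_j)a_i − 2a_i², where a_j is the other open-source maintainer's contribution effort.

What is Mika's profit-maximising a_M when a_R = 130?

Mika's payoff is (202 + 3a_R)a_M − 2a_M².
∂π/∂a_M = 202 + 3a_R − 4a_M = 0, so a_M = 50.5 + 0.75a_R.
At a_R = 130: a_M = 50.5 + 0.75·130 = 148.

148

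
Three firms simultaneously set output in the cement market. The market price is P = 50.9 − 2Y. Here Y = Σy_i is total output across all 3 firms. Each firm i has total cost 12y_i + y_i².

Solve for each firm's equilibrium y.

A representative firm's profit is π_i = y_i(50.9 − 2Y) − 12y_i − y_i², with Y = y_i + Σ_{j≠i} y_j.
First-order condition: 38.9 − 6y_i − 2Σ_{j≠i} y_j = 0.
With identical firms, set every y_j = y: then 38.9 − 6y − 4y = 0, i.e. y = 38.9/10 = 3.89.

3.89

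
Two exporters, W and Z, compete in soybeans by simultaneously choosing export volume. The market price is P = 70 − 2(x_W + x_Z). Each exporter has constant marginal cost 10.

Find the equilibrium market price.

Exporter W's profit: π = x_W(70 − 2(x_W + x_Z)) − 10x_W.
∂π/∂x_W = 60 − 4x_W − 2x_Z = 0, so x_W = 15 − 0.5x_Z.
The game is symmetric, so in equilibrium x_Z = x_W: the reaction function gives 1.5x_W = 15, hence x_W = 10.
Equilibrium price: P = 70 − 2·20 = 30.

30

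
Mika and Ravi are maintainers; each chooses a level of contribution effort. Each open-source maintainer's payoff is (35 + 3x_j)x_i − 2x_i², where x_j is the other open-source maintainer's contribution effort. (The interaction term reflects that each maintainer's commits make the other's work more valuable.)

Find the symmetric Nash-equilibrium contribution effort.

Mika's payoff is (35 + 3x_R)x_M − 2x_M².
∂π/∂x_M = 35 + 3x_R − 4x_M = 0, so x_M = 8.75 + 0.75x_R.
The game is symmetric, so in equilibrium x_R = x_M: the reaction function gives 0.25x_M = 8.75, hence x_M = 35.

35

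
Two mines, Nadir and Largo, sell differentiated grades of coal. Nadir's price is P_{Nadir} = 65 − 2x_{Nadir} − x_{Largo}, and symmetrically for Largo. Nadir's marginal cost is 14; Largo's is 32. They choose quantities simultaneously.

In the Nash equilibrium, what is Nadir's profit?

Mine Nadir's profit: π = x_{Nadir}(65 − 2x_{Nadir} − x_{Largo}) − 14x_{Nadir}.
∂π/∂x_{Nadir} = 51 − 4x_{Nadir} − x_{Largo} = 0 ⇒ x_{Nadir} = 12.75 − 0.25x_{Largo}.
Similarly x_{Largo} = 8.25 − 0.25x_{Nadir}.
Plugging x_{Largo} into Nadir's best response: x_{Nadir} = 12.75 − 0.25(8.25 − 0.25x_{Nadir}) ⇒ 0.9375x_{Nadir} = 10.6875, so x_{Nadir} = 11.4.
Then x_{Largo} = 8.25 − 0.25·11.4 = 5.4.
P_{Nadir} = 65 − 2·11.4 − 5.4 = 36.8.
Profit = (36.8 − 14)·11.4 = 259.92.

259.92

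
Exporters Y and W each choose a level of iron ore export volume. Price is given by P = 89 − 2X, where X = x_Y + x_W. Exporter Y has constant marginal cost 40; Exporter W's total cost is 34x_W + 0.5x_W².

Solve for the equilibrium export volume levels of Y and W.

Exporter Y's profit: π = x_Y(89 − 2(x_Y + x_W)) − 40x_Y.
∂π/∂x_Y = 49 − 4x_Y − 2x_W = 0, so x_Y = 12.25 − 0.5x_W.
For W: ∂π/∂x_W = 55 − 5x_W − 2x_Y = 0 ⇒ x_W = 11 − 0.4x_Y.
Solving the two reaction functions simultaneously: (1 − (−0.5)(−0.4))x_Y = 12.25 − 0.5·11, so 0.8x_Y = 6.75 and x_Y = 8.4375.
Then x_W = 11 − 0.4·8.4375 = 7.625.

8.4375, 7.625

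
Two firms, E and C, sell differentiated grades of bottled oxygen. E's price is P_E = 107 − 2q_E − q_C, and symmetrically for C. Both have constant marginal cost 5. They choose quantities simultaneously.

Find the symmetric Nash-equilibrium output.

Firm E's profit: π = q_E(107 − 2q_E − q_C) − 5q_E.
∂π/∂q_E = 102 − 4q_E − q_C = 0 ⇒ q_E = 25.5 − 0.25q_C.
By symmetry q_C = q_E; substituting into the reaction function, 1.25q_E = 25.5 and q_E = 20.4.

20.4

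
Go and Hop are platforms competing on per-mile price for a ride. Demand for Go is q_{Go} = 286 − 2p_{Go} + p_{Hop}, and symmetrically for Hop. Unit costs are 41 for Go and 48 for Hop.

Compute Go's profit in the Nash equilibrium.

Go's profit: π = (p_{Go} − 41)(286 − 2p_{Go} + p_{Hop}).
∂π/∂p_{Go} = 368 − 4p_{Go} + p_{Hop} = 0 ⇒ p_{Go} = 92 + 0.25p_{Hop}.
Similarly p_{Hop} = 95.5 + 0.25p_{Go}.
Substituting the second reaction function into the first: p_{Go} = 92 + 0.25(95.5 + 0.25p_{Go}), which gives 0.9375p_{Go} = 115.875 ⇒ p_{Go} = 123.6.
Then p_{Hop} = 95.5 + 0.25·123.6 = 126.4.
q_{Go} = 286 − 2·123.6 + 126.4 = 165.2.
Profit = (123.6 − 41)·165.2 = 13645.52.

13645.52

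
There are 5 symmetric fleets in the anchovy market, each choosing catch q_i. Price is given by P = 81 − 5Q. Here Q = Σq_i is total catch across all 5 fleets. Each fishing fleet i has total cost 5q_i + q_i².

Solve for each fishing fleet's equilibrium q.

2.375

A representative fishing fleet's profit is π_i = q_i(81 − 5Q) − 5q_i − q_i², with Q = q_i + Σ_{j≠i} q_j.
First-order condition: 76 − 12q_i − 5Σ_{j≠i} q_j = 0.
In a symmetric equilibrium every fishing fleet chooses the same q, so Σ_{j≠i} q_j = 4q. The condition becomes 76 − 32q = 0, giving q = 76/32 = 2.375.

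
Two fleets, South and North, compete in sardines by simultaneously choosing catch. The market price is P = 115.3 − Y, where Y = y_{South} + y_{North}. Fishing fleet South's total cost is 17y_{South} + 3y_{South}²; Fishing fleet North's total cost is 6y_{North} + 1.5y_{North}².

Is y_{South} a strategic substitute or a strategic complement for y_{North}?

strategic substitutes

Fishing fleet South's profit: π = y_{South}(115.3 − (y_{South} + y_{North})) − 17y_{South} − 3y_{South}².
∂π/∂y_{South} = 98.3 − 8y_{South} − y_{North} = 0, so y_{South} = 12.2875 − 0.125y_{North}.
The best-response slope dy_{South}/dy_{North} = −0.125 < 0: the reaction function is downward-sloping, so the choices are strategic substitutes.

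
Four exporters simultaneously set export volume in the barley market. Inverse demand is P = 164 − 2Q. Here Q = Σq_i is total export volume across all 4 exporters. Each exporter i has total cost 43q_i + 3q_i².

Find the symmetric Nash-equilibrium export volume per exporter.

7.5625

A representative exporter's profit is π_i = q_i(164 − 2Q) − 43q_i − 3q_i², with Q = q_i + Σ_{j≠i} q_j.
First-order condition: 121 − 10q_i − 2Σ_{j≠i} q_j = 0.
With identical exporters, set every q_j = q: then 121 − 10q − 6q = 0, i.e. q = 121/16 = 7.5625.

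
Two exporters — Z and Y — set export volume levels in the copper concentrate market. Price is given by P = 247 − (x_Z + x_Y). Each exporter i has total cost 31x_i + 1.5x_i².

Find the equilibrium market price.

Exporter Z's profit: π = x_Z(247 − (x_Z + x_Y)) − 31x_Z − 1.5x_Z².
∂π/∂x_Z = 216 − 5x_Z − x_Y = 0, so x_Z = 43.2 − 0.2x_Y.
By symmetry x_Y = x_Z; substituting into the reaction function, 1.2x_Z = 43.2 and x_Z = 36.
Equilibrium price: P = 247 − 72 = 175.

175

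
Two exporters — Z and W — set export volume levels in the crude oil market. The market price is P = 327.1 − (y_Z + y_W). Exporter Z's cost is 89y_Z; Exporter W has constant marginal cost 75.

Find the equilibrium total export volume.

Exporter Z's profit: π = y_Z(327.1 − (y_Z + y_W)) − 89y_Z.
∂π/∂y_Z = 238.1 − 2y_Z − y_W = 0, so y_Z = 119.05 − 0.5y_W.
By the same steps for W: y_W = 126.05 − 0.5y_Z.
Solving the two reaction functions simultaneously: (1 − (−0.5)(−0.5))y_Z = 119.05 − 0.5·126.05, so 0.75y_Z = 56.025 and y_Z = 74.7.
Then y_W = 126.05 − 0.5·74.7 = 88.7.
Total export volume: 74.7 + 88.7 = 163.4.

163.4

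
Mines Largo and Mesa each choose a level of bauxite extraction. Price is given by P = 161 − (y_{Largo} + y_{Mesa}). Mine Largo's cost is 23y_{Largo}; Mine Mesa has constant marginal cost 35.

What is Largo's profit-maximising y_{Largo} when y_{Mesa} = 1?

68.5

Mine Largo's profit: π = y_{Largo}(161 − (y_{Largo} + y_{Mesa})) − 23y_{Largo}.
∂π/∂y_{Largo} = 138 − 2y_{Largo} − y_{Mesa} = 0, so y_{Largo} = 69 − 0.5y_{Mesa}.
At y_{Mesa} = 1: y_{Largo} = 69 − 0.5·1 = 68.5.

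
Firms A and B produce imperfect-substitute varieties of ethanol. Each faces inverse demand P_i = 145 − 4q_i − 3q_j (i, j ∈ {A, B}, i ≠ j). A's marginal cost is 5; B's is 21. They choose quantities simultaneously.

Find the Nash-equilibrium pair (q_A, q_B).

13.6, 10.4

Firm A's profit: π = q_A(145 − 4q_A − 3q_B) − 5q_A.
∂π/∂q_A = 140 − 8q_A − 3q_B = 0 ⇒ q_A = 17.5 − 0.375q_B.
Similarly q_B = 15.5 − 0.375q_A.
Plugging q_B into A's best response: q_A = 17.5 − 0.375(15.5 − 0.375q_A) ⇒ (55/64)q_A = 11.6875, so q_A = 13.6.
Then q_B = 15.5 − 0.375·13.6 = 10.4.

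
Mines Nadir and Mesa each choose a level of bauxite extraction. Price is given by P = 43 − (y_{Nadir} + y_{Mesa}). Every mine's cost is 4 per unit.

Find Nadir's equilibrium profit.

Mine Nadir's profit: π = y_{Nadir}(43 − (y_{Nadir} + y_{Mesa})) − 4y_{Nadir}.
∂π/∂y_{Nadir} = 39 − 2y_{Nadir} − y_{Mesa} = 0, so y_{Nadir} = 19.5 − 0.5y_{Mesa}.
By symmetry y_{Mesa} = y_{Nadir}; substituting into the reaction function, 1.5y_{Nadir} = 19.5 and y_{Nadir} = 13.
Price P = 43 − 26 = 17.
Nadir's profit: (17 − 4)·13 = 169.

169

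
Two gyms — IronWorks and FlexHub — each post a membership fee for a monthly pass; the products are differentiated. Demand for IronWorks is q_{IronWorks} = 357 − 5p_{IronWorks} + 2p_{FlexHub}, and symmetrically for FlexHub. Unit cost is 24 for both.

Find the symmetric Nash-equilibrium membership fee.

59.625

IronWorks's profit: π = (p_{IronWorks} − 24)(357 − 5p_{IronWorks} + 2p_{FlexHub}).
∂π/∂p_{IronWorks} = 477 − 10p_{IronWorks} + 2p_{FlexHub} = 0 ⇒ p_{IronWorks} = 47.7 + 0.2p_{FlexHub}.
The game is symmetric, so in equilibrium p_{FlexHub} = p_{IronWorks}: the reaction function gives 0.8p_{IronWorks} = 47.7, hence p_{IronWorks} = 59.625.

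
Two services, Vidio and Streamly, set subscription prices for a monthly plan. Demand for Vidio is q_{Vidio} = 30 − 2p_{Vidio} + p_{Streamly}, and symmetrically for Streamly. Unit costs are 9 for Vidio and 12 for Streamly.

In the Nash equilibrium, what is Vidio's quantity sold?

14.8

Vidio's profit: π = (p_{Vidio} − 9)(30 − 2p_{Vidio} + p_{Streamly}).
∂π/∂p_{Vidio} = 48 − 4p_{Vidio} + p_{Streamly} = 0 ⇒ p_{Vidio} = 12 + 0.25p_{Streamly}.
Similarly p_{Streamly} = 13.5 + 0.25p_{Vidio}.
Plugging p_{Streamly} into Vidio's best response: p_{Vidio} = 12 + 0.25(13.5 + 0.25p_{Vidio}) ⇒ 0.9375p_{Vidio} = 15.375, so p_{Vidio} = 16.4.
Then p_{Streamly} = 13.5 + 0.25·16.4 = 17.6.
q_{Vidio} = 30 − 2·16.4 + 17.6 = 14.8.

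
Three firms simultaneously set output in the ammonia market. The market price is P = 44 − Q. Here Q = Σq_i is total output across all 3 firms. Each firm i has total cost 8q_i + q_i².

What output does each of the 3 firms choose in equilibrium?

A representative firm's profit is π_i = q_i(44 − Q) − 8q_i − q_i², with Q = q_i + Σ_{j≠i} q_j.
First-order condition: 36 − 4q_i − Σ_{j≠i} q_j = 0.
In a symmetric equilibrium every firm chooses the same q, so Σ_{j≠i} q_j = 2q. The condition becomes 36 − 6q = 0, giving q = 36/6 = 6.

6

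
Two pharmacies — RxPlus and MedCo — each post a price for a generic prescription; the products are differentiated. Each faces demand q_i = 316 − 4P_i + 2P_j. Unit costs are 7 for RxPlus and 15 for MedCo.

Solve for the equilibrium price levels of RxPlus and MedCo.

RxPlus's profit: π = (P_{RxPlus} − 7)(316 − 4P_{RxPlus} + 2P_{MedCo}).
∂π/∂P_{RxPlus} = 344 − 8P_{RxPlus} + 2P_{MedCo} = 0 ⇒ P_{RxPlus} = 43 + 0.25P_{MedCo}.
Similarly P_{MedCo} = 47 + 0.25P_{RxPlus}.
Solving the two reaction functions simultaneously: (1 − (0.25)(0.25))P_{RxPlus} = 43 + 0.25·47, so 0.9375P_{RxPlus} = 54.75 and P_{RxPlus} = 58.4.
Then P_{MedCo} = 47 + 0.25·58.4 = 61.6.

58.4, 61.6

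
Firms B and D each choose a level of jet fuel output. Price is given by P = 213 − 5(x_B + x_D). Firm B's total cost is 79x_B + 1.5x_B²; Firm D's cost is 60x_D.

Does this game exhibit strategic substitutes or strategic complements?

strategic substitutes

Firm B's profit: π = x_B(213 − 5(x_B + x_D)) − 79x_B − 1.5x_B².
∂π/∂x_B = 134 − 13x_B − 5x_D = 0, so x_B = 134/13 − (5/13)x_D.
The best-response slope dx_B/dx_D = −5/13 < 0: the reaction function is downward-sloping, so the choices are strategic substitutes.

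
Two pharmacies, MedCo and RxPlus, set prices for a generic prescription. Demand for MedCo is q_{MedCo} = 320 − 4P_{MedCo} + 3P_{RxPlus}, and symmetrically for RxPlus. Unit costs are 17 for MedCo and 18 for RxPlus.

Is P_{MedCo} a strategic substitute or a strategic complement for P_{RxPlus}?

strategic complements

MedCo's profit: π = (P_{MedCo} − 17)(320 − 4P_{MedCo} + 3P_{RxPlus}).
∂π/∂P_{MedCo} = 388 − 8P_{MedCo} + 3P_{RxPlus} = 0 ⇒ P_{MedCo} = 48.5 + 0.375P_{RxPlus}.
The best-response slope dP_{MedCo}/dP_{RxPlus} = 0.375 > 0: the reaction function is upward-sloping, so the choices are strategic complements.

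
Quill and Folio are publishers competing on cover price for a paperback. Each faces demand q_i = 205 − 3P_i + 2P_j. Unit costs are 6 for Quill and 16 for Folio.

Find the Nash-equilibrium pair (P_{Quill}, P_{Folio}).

57.625, 61.375

Quill's profit: π = (P_{Quill} − 6)(205 − 3P_{Quill} + 2P_{Folio}).
∂π/∂P_{Quill} = 223 − 6P_{Quill} + 2P_{Folio} = 0 ⇒ P_{Quill} = 223/6 + (1/3)P_{Folio}.
Similarly P_{Folio} = 253/6 + (1/3)P_{Quill}.
Substituting the second reaction function into the first: P_{Quill} = 223/6 + (1/3)(253/6 + (1/3)P_{Quill}), which gives (8/9)P_{Quill} = 461/9 ⇒ P_{Quill} = 57.625.
Then P_{Folio} = 253/6 + (1/3)·57.625 = 61.375.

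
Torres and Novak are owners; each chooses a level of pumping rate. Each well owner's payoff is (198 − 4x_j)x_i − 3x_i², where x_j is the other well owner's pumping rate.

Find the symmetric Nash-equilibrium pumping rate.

Torres's payoff is (198 − 4x_N)x_T − 3x_T².
∂π/∂x_T = 198 − 4x_N − 6x_T = 0, so x_T = 33 − (2/3)x_N.
The game is symmetric, so in equilibrium x_N = x_T: the reaction function gives (5/3)x_T = 33, hence x_T = 19.8.

19.8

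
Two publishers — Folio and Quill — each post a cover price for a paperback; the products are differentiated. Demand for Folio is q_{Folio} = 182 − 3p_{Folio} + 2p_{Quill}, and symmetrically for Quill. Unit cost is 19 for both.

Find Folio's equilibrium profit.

4981.6875

Folio's profit: π = (p_{Folio} − 19)(182 − 3p_{Folio} + 2p_{Quill}).
∂π/∂p_{Folio} = 239 − 6p_{Folio} + 2p_{Quill} = 0 ⇒ p_{Folio} = 239/6 + (1/3)p_{Quill}.
The game is symmetric, so in equilibrium p_{Quill} = p_{Folio}: the reaction function gives (2/3)p_{Folio} = 239/6, hence p_{Folio} = 59.75.
q_{Folio} = 182 − 3·59.75 + 2·59.75 = 122.25.
Profit = (59.75 − 19)·122.25 = 4981.6875.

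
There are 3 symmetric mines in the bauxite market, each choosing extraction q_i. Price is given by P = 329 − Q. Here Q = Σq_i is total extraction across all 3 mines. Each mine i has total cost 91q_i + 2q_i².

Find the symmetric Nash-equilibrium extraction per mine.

29.75

A representative mine's profit is π_i = q_i(329 − Q) − 91q_i − 2q_i², with Q = q_i + Σ_{j≠i} q_j.
First-order condition: 238 − 6q_i − Σ_{j≠i} q_j = 0.
Imposing symmetry (q_j = q for all j) turns Σ_{j≠i} q_j into 2q, so 238 = 8q and q = 29.75.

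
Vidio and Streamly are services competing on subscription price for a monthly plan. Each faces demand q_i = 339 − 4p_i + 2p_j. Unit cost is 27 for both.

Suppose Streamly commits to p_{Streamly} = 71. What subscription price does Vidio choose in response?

Vidio's profit: π = (p_{Vidio} − 27)(339 − 4p_{Vidio} + 2p_{Streamly}).
∂π/∂p_{Vidio} = 447 − 8p_{Vidio} + 2p_{Streamly} = 0 ⇒ p_{Vidio} = 55.875 + 0.25p_{Streamly}.
At p_{Streamly} = 71: p_{Vidio} = 55.875 + 0.25·71 = 73.625.

73.625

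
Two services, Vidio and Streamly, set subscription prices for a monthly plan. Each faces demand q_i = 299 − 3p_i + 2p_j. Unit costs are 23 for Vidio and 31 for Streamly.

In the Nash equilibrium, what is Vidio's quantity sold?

211.5

Vidio's profit: π = (p_{Vidio} − 23)(299 − 3p_{Vidio} + 2p_{Streamly}).
∂π/∂p_{Vidio} = 368 − 6p_{Vidio} + 2p_{Streamly} = 0 ⇒ p_{Vidio} = 184/3 + (1/3)p_{Streamly}.
Similarly p_{Streamly} = 196/3 + (1/3)p_{Vidio}.
Plugging p_{Streamly} into Vidio's best response: p_{Vidio} = 184/3 + (1/3)(196/3 + (1/3)p_{Vidio}) ⇒ (8/9)p_{Vidio} = 748/9, so p_{Vidio} = 93.5.
Then p_{Streamly} = 196/3 + (1/3)·93.5 = 96.5.
q_{Vidio} = 299 − 3·93.5 + 2·96.5 = 211.5.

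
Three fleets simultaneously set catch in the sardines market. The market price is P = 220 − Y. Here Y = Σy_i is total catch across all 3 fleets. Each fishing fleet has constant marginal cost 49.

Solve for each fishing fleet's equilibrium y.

A representative fishing fleet's profit is π_i = y_i(220 − Y) − 49y_i, with Y = y_i + Σ_{j≠i} y_j.
First-order condition: 171 − 2y_i − Σ_{j≠i} y_j = 0.
With identical fishing fleets, set every y_j = y: then 171 − 2y − 2y = 0, i.e. y = 171/4 = 42.75.

42.75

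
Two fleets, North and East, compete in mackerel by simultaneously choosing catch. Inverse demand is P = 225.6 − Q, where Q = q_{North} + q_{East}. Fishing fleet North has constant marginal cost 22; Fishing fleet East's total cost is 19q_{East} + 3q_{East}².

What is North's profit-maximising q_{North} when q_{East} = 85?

Fishing fleet North's profit: π = q_{North}(225.6 − (q_{North} + q_{East})) − 22q_{North}.
∂π/∂q_{North} = 203.6 − 2q_{North} − q_{East} = 0, so q_{North} = 101.8 − 0.5q_{East}.
At q_{East} = 85: q_{North} = 101.8 − 0.5·85 = 59.3.

59.3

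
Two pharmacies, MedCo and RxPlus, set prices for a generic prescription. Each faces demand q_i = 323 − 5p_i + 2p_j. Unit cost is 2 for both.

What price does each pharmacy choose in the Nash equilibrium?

MedCo's profit: π = (p_{MedCo} − 2)(323 − 5p_{MedCo} + 2p_{RxPlus}).
∂π/∂p_{MedCo} = 333 − 10p_{MedCo} + 2p_{RxPlus} = 0 ⇒ p_{MedCo} = 33.3 + 0.2p_{RxPlus}.
By symmetry p_{RxPlus} = p_{MedCo}; substituting into the reaction function, 0.8p_{MedCo} = 33.3 and p_{MedCo} = 41.625.

41.625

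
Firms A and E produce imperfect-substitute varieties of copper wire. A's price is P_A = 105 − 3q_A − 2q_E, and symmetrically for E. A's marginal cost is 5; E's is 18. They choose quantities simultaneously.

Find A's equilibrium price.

44.9375

Firm A's profit: π = q_A(105 − 3q_A − 2q_E) − 5q_A.
∂π/∂q_A = 100 − 6q_A − 2q_E = 0 ⇒ q_A = 50/3 − (1/3)q_E.
Similarly q_E = 14.5 − (1/3)q_A.
Plugging q_E into A's best response: q_A = 50/3 − (1/3)(14.5 − (1/3)q_A) ⇒ (8/9)q_A = 71/6, so q_A = 13.3125.
Then q_E = 14.5 − (1/3)·13.3125 = 10.0625.
P_A = 105 − 3·13.3125 − 2·10.0625 = 44.9375.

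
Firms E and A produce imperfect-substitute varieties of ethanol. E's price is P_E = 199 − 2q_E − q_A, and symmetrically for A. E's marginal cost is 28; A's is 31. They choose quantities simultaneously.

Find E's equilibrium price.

96.8

Firm E's profit: π = q_E(199 − 2q_E − q_A) − 28q_E.
∂π/∂q_E = 171 − 4q_E − q_A = 0 ⇒ q_E = 42.75 − 0.25q_A.
Similarly q_A = 42 − 0.25q_E.
Plugging q_A into E's best response: q_E = 42.75 − 0.25(42 − 0.25q_E) ⇒ 0.9375q_E = 32.25, so q_E = 34.4.
Then q_A = 42 − 0.25·34.4 = 33.4.
P_E = 199 − 2·34.4 − 33.4 = 96.8.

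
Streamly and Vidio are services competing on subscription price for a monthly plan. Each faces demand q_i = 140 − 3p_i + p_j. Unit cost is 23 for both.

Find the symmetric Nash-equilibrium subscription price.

41.8

Streamly's profit: π = (p_{Streamly} − 23)(140 − 3p_{Streamly} + p_{Vidio}).
∂π/∂p_{Streamly} = 209 − 6p_{Streamly} + p_{Vidio} = 0 ⇒ p_{Streamly} = 209/6 + (1/6)p_{Vidio}.
The game is symmetric, so in equilibrium p_{Vidio} = p_{Streamly}: the reaction function gives (5/6)p_{Streamly} = 209/6, hence p_{Streamly} = 41.8.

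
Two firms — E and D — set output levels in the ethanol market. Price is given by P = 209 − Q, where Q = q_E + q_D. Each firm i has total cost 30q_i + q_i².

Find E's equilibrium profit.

2563.28

Firm E's profit: π = q_E(209 − (q_E + q_D)) − 30q_E − q_E².
∂π/∂q_E = 179 − 4q_E − q_D = 0, so q_E = 44.75 − 0.25q_D.
Setting q_E = q_D in the reaction function: q_E = 44.75 − 0.25q_E, so q_E = 44.75 / 1.25 = 35.8.
Price P = 209 − 71.6 = 137.4.
E's profit: (137.4 − 30)·35.8 − (35.8)² = 2563.28.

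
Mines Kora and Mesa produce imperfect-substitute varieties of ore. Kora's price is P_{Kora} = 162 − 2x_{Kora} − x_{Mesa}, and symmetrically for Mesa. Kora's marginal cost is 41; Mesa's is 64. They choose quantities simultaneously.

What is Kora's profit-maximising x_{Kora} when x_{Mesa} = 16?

Mine Kora's profit: π = x_{Kora}(162 − 2x_{Kora} − x_{Mesa}) − 41x_{Kora}.
∂π/∂x_{Kora} = 121 − 4x_{Kora} − x_{Mesa} = 0 ⇒ x_{Kora} = 30.25 − 0.25x_{Mesa}.
At x_{Mesa} = 16: x_{Kora} = 30.25 − 0.25·16 = 26.25.

26.25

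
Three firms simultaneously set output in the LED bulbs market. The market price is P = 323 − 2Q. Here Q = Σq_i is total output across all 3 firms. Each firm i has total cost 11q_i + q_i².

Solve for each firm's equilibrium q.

A representative firm's profit is π_i = q_i(323 − 2Q) − 11q_i − q_i², with Q = q_i + Σ_{j≠i} q_j.
First-order condition: 312 − 6q_i − 2Σ_{j≠i} q_j = 0.
Imposing symmetry (q_j = q for all j) turns Σ_{j≠i} q_j into 2q, so 312 = 10q and q = 31.2.

31.2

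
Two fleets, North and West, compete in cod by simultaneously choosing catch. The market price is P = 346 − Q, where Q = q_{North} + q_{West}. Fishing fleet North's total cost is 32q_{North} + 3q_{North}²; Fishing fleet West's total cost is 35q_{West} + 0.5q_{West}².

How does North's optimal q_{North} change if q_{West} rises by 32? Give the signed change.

-4

Fishing fleet North's profit: π = q_{North}(346 − (q_{North} + q_{West})) − 32q_{North} − 3q_{North}².
∂π/∂q_{North} = 314 − 8q_{North} − q_{West} = 0, so q_{North} = 39.25 − 0.125q_{West}.
The reaction-function slope is −0.125, so a 32-unit rise in q_{West} moves q_{North} by −0.125 × 32 = −4. North's best response falls — the actions are strategic substitutes.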